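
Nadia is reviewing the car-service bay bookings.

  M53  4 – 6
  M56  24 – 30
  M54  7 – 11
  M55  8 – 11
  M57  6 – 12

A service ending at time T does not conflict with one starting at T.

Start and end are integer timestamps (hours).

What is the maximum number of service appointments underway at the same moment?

Walk through starts and ends in time order (an end at T is processed before a start at T):
4 start M53 → 1
6 end M53 → 0
6 start M57 → 1
7 start M54 → 2
8 start M55 → 3
11 end M54 → 2
11 end M55 → 1
12 end M57 → 0
24 start M56 → 1
30 end M56 → 0
Peak is 3, at 8 (M54, M55, M57).

3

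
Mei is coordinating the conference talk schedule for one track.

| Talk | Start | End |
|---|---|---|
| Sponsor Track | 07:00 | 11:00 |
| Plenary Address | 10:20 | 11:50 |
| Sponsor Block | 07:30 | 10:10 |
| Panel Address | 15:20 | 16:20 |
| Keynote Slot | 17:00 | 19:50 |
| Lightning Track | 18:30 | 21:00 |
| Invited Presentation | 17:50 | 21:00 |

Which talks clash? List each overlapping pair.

Two intervals overlap when each starts before the other ends.
Sorted by start: Sponsor Track, Sponsor Block, Plenary Address, Panel Address, Keynote Slot, Invited Presentation, Lightning Track.
Sponsor Block starts before Sponsor Track ends → Sponsor Track and Sponsor Block overlap.
Plenary Address starts before Sponsor Track ends → Sponsor Track and Plenary Address overlap.
Panel Address starts after Sponsor Track ends, so Sponsor Track has no further overlaps.
Plenary Address starts after Sponsor Block ends, so Sponsor Block has no further overlaps.
Panel Address starts after Plenary Address ends, so Plenary Address has no further overlaps.
Keynote Slot starts after Panel Address ends, so Panel Address has no further overlaps.
Invited Presentation starts before Keynote Slot ends → Keynote Slot and Invited Presentation overlap.
Lightning Track starts before Keynote Slot ends → Keynote Slot and Lightning Track overlap.
Lightning Track starts before Invited Presentation ends → Invited Presentation and Lightning Track overlap.

Invited Presentation & Keynote Slot, Invited Presentation & Lightning Track, Keynote Slot & Lightning Track, Plenary Address & Sponsor Track, Sponsor Block & Sponsor Track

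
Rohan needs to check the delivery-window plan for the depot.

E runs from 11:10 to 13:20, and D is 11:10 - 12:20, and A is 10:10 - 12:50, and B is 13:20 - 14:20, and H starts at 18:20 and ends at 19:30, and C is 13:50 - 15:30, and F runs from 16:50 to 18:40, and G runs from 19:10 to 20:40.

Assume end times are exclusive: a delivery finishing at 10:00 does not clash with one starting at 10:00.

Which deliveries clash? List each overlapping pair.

A & D, A & E, B & C, D & E, F & H, G & H

Sorted by start: A, D, E, B, C, F, H, G.
D starts before A ends → A and D overlap.
E starts before A ends → A and E overlap.
B starts after A ends — done with A.
E starts before D ends → D and E overlap.
B starts after D ends — done with D.
B starts exactly when E ends (back-to-back, no overlap) — done with E.
C starts before B ends → B and C overlap.
F starts after B ends — done with B.
F starts after C ends — done with C.
H starts before F ends → F and H overlap.
G starts after F ends.
G starts before H ends → H and G overlap.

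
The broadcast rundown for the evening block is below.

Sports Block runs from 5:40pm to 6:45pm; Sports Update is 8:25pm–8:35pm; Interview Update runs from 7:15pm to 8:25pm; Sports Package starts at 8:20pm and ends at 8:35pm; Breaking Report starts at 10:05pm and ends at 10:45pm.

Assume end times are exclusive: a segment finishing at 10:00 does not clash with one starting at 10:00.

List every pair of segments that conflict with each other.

Sorted by start: Sports Block, Interview Update, Sports Package, Sports Update, Breaking Report.
Interview Update starts after Sports Block ends — done with Sports Block.
Sports Package starts before Interview Update ends → Interview Update and Sports Package overlap.
Sports Update starts exactly when Interview Update ends (back-to-back, no overlap) — done with Interview Update.
Sports Update starts before Sports Package ends → Sports Package and Sports Update overlap.
Breaking Report starts after Sports Package ends.
Breaking Report starts after Sports Update ends.

Interview Update & Sports Package, Sports Package & Sports Update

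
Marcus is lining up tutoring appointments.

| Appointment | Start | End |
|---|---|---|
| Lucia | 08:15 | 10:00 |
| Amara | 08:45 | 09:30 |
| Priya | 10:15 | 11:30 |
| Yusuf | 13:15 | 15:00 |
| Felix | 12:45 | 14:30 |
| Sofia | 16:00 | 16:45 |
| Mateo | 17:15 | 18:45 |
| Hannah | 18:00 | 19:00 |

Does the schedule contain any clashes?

Sorted by start: Lucia, Amara, Priya, Felix, Yusuf, Sofia, Mateo, Hannah.
Amara starts before Lucia ends → Lucia and Amara overlap.
That's a conflict, so the schedule is not conflict-free.

Yes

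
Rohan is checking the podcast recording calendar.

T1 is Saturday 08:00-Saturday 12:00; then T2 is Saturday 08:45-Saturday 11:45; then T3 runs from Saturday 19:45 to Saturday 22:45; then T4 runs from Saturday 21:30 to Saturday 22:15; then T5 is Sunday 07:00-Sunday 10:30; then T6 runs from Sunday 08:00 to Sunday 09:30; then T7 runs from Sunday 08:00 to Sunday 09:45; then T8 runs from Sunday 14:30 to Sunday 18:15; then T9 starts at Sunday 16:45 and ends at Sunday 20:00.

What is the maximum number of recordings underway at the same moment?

Walk through starts and ends in time order (an end at T is processed before a start at T):
Saturday 08:00 start T1 → 1
Saturday 08:45 start T2 → 2
Saturday 11:45 end T2 → 1
Saturday 12:00 end T1 → 0
Saturday 19:45 start T3 → 1
Saturday 21:30 start T4 → 2
Saturday 22:15 end T4 → 1
Saturday 22:45 end T3 → 0
Sunday 07:00 start T5 → 1
Sunday 08:00 start T6 → 2
Sunday 08:00 start T7 → 3
Sunday 09:30 end T6 → 2
Sunday 09:45 end T7 → 1
Sunday 10:30 end T5 → 0
Sunday 14:30 start T8 → 1
Sunday 16:45 start T9 → 2
Sunday 18:15 end T8 → 1
Sunday 20:00 end T9 → 0
Peak is 3, at Sunday 08:00 (T5, T6, T7).

3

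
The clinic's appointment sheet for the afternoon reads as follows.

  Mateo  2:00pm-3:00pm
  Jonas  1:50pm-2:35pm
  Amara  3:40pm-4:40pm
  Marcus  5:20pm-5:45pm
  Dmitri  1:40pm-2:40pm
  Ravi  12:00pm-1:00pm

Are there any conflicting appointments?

Yes

Sorted by start: Ravi, Dmitri, Jonas, Mateo, Amara, Marcus.
Dmitri starts after Ravi ends, so nothing later overlaps Ravi either.
Jonas starts before Dmitri ends → Dmitri and Jonas overlap.
That's a conflict, so the schedule is not conflict-free.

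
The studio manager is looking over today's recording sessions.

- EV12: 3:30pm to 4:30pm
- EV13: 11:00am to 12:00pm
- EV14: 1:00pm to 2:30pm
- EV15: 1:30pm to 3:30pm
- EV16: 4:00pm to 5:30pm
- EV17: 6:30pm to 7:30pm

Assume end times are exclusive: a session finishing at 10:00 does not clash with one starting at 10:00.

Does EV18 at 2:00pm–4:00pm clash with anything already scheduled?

EV13: ends 12:00pm at or before EV18 starts 2:00pm → clear.
EV14: starts 1:00pm before EV18 ends 4:00pm, and ends 2:30pm after EV18 starts 2:00pm → overlap.
EV15: starts 1:30pm before EV18 ends 4:00pm, and ends 3:30pm after EV18 starts 2:00pm → overlap.
EV12: starts 3:30pm before EV18 ends 4:00pm, and ends 4:30pm after EV18 starts 2:00pm → overlap.
EV16: starts 4:00pm at or after EV18 ends 4:00pm → clear.
EV17: starts 6:30pm at or after EV18 ends 4:00pm → clear.
EV18 overlaps EV12, EV14, EV15.

Yes — it overlaps EV12, EV14, EV15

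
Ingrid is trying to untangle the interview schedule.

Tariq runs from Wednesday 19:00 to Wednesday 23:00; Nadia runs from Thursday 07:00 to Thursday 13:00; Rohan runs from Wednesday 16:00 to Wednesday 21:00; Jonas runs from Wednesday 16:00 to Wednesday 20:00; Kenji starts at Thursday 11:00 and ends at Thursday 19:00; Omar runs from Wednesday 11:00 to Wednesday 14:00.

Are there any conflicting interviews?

Sorted by start: Omar, Rohan, Jonas, Tariq, Nadia, Kenji.
Rohan starts after Omar ends — done with Omar.
Jonas starts before Rohan ends → Rohan and Jonas overlap.
That's a conflict, so the schedule is not conflict-free.

Yes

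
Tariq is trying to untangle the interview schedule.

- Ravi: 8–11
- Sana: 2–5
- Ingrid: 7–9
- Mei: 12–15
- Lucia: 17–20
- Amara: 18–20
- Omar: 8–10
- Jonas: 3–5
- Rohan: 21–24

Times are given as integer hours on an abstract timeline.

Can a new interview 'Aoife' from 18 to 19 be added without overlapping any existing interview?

No — it overlaps Amara, Lucia

Sana: ends 5 at or before Aoife starts 18 → clear.
Jonas: ends 5 at or before Aoife starts 18 → clear.
Ingrid: ends 9 at or before Aoife starts 18 → clear.
Omar: ends 10 at or before Aoife starts 18 → clear.
Ravi: ends 11 at or before Aoife starts 18 → clear.
Mei: ends 15 at or before Aoife starts 18 → clear.
Lucia: starts 17 before Aoife ends 19, and ends 20 after Aoife starts 18 → overlap.
Amara: starts 18 before Aoife ends 19, and ends 20 after Aoife starts 18 → overlap.
Rohan: starts 21 at or after Aoife ends 19 → clear.
Aoife overlaps Amara, Lucia.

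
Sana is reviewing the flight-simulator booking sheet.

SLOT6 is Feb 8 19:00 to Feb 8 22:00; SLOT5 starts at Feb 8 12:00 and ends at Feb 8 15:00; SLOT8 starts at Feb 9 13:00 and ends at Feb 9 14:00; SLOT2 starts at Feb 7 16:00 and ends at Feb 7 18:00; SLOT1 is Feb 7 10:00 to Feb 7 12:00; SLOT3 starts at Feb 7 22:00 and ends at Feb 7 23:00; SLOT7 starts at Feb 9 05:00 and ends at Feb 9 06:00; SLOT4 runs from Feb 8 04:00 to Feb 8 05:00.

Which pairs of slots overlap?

no conflicts

Two intervals overlap when each starts before the other ends.
Sorted by start: SLOT1, SLOT2, SLOT3, SLOT4, SLOT5, SLOT6, SLOT7, SLOT8.
SLOT2 starts after SLOT1 ends, so SLOT1 has no further overlaps.
SLOT3 starts after SLOT2 ends, so SLOT2 has no further overlaps.
SLOT4 starts after SLOT3 ends, so SLOT3 has no further overlaps.
SLOT5 starts after SLOT4 ends, so SLOT4 has no further overlaps.
SLOT6 starts after SLOT5 ends, so SLOT5 has no further overlaps.
SLOT7 starts after SLOT6 ends, so SLOT6 has no further overlaps.
SLOT8 starts after SLOT7 ends.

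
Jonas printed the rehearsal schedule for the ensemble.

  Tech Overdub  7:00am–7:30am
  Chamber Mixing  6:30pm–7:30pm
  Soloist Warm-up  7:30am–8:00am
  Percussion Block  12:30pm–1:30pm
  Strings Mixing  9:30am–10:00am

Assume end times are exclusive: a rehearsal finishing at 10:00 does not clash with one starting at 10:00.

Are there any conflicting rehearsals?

No

Sorted by start: Tech Overdub, Soloist Warm-up, Strings Mixing, Percussion Block, Chamber Mixing.
Soloist Warm-up starts exactly when Tech Overdub ends (back-to-back, no overlap), so nothing later overlaps Tech Overdub either.
Strings Mixing starts after Soloist Warm-up ends, so nothing later overlaps Soloist Warm-up either.
Percussion Block starts after Strings Mixing ends, so nothing later overlaps Strings Mixing either.
Chamber Mixing starts after Percussion Block ends.
Every pair is clear; the schedule has no overlaps.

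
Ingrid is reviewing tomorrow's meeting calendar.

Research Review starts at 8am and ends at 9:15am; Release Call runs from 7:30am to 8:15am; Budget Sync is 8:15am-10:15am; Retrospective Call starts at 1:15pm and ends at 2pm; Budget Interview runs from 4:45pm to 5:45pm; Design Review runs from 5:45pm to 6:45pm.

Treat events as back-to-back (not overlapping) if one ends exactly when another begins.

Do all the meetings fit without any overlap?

Check each pair: they overlap iff neither finishes before the other starts.
Sorted by start: Release Call, Research Review, Budget Sync, Retrospective Call, Budget Interview, Design Review.
Research Review starts before Release Call ends → Release Call and Research Review overlap.
That's a conflict, so the schedule is not conflict-free.

No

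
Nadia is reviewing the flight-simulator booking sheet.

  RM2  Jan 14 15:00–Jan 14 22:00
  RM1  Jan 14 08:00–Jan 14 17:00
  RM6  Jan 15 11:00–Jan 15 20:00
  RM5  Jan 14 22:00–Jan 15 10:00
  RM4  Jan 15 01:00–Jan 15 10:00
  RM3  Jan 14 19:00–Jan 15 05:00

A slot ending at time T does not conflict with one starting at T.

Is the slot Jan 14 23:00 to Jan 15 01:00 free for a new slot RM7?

RM1: ends Jan 14 17:00 at or before RM7 starts Jan 14 23:00 → clear.
RM2: ends Jan 14 22:00 at or before RM7 starts Jan 14 23:00 → clear.
RM3: starts Jan 14 19:00 before RM7 ends Jan 15 01:00, and ends Jan 15 05:00 after RM7 starts Jan 14 23:00 → overlap.
RM5: starts Jan 14 22:00 before RM7 ends Jan 15 01:00, and ends Jan 15 10:00 after RM7 starts Jan 14 23:00 → overlap.
RM4: starts Jan 15 01:00 at or after RM7 ends Jan 15 01:00 → clear.
RM6: starts Jan 15 11:00 at or after RM7 ends Jan 15 01:00 → clear.
RM7 overlaps RM3, RM5.

No — it overlaps RM3, RM5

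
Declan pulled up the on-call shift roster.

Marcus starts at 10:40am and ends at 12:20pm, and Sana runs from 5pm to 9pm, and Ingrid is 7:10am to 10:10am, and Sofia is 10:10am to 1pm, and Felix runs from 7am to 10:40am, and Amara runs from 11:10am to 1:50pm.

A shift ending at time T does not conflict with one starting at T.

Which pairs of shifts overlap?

Sorted by start: Felix, Ingrid, Sofia, Marcus, Amara, Sana.
Ingrid starts before Felix ends → Felix and Ingrid overlap.
Sofia starts before Felix ends → Felix and Sofia overlap.
Marcus starts exactly when Felix ends (back-to-back, no overlap), so Felix has no further overlaps.
Sofia starts exactly when Ingrid ends (back-to-back, no overlap), so Ingrid has no further overlaps.
Marcus starts before Sofia ends → Sofia and Marcus overlap.
Amara starts before Sofia ends → Sofia and Amara overlap.
Sana starts after Sofia ends.
Amara starts before Marcus ends → Marcus and Amara overlap.
Sana starts after Marcus ends.
Sana starts after Amara ends.

Amara & Marcus, Amara & Sofia, Felix & Ingrid, Felix & Sofia, Marcus & Sofia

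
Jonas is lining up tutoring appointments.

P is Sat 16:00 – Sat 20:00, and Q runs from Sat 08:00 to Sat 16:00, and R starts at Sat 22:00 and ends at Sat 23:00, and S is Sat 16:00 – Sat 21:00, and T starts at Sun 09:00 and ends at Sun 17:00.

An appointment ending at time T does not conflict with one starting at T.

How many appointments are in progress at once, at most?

Sort all start/end points and keep a running count:
Sat 08:00 start Q → 1
Sat 16:00 end Q → 0
Sat 16:00 start P → 1
Sat 16:00 start S → 2
Sat 20:00 end P → 1
Sat 21:00 end S → 0
Sat 22:00 start R → 1
Sat 23:00 end R → 0
Sun 09:00 start T → 1
Sun 17:00 end T → 0
Peak is 2, at Sat 16:00 (P, S).

2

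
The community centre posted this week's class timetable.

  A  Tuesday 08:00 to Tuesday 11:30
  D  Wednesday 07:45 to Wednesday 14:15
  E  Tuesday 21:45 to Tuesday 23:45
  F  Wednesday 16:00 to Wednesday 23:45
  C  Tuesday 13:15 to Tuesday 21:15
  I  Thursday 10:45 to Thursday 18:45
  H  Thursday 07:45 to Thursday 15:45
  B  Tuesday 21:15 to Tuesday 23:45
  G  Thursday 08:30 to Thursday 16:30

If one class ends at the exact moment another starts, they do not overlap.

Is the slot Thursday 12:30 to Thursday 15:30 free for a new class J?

No — it overlaps G, H, I

A: ends Tuesday 11:30 at or before J starts Thursday 12:30 → clear.
C: ends Tuesday 21:15 at or before J starts Thursday 12:30 → clear.
B: ends Tuesday 23:45 at or before J starts Thursday 12:30 → clear.
E: ends Tuesday 23:45 at or before J starts Thursday 12:30 → clear.
D: ends Wednesday 14:15 at or before J starts Thursday 12:30 → clear.
F: ends Wednesday 23:45 at or before J starts Thursday 12:30 → clear.
H: starts Thursday 07:45 before J ends Thursday 15:30, and ends Thursday 15:45 after J starts Thursday 12:30 → overlap.
G: starts Thursday 08:30 before J ends Thursday 15:30, and ends Thursday 16:30 after J starts Thursday 12:30 → overlap.
I: starts Thursday 10:45 before J ends Thursday 15:30, and ends Thursday 18:45 after J starts Thursday 12:30 → overlap.
J overlaps G, H, I.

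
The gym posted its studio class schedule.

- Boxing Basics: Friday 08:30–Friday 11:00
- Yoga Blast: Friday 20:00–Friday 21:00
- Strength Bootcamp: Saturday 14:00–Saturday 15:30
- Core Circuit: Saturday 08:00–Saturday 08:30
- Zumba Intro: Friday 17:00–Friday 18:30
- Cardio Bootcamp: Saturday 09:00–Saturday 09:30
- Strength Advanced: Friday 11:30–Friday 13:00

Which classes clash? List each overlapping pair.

Sorted by start: Boxing Basics, Strength Advanced, Zumba Intro, Yoga Blast, Core Circuit, Cardio Bootcamp, Strength Bootcamp.
Strength Advanced starts after Boxing Basics ends; Boxing Basics is clear from here.
Zumba Intro starts after Strength Advanced ends; Strength Advanced is clear from here.
Yoga Blast starts after Zumba Intro ends; Zumba Intro is clear from here.
Core Circuit starts after Yoga Blast ends; Yoga Blast is clear from here.
Cardio Bootcamp starts after Core Circuit ends; Core Circuit is clear from here.
Strength Bootcamp starts after Cardio Bootcamp ends.

none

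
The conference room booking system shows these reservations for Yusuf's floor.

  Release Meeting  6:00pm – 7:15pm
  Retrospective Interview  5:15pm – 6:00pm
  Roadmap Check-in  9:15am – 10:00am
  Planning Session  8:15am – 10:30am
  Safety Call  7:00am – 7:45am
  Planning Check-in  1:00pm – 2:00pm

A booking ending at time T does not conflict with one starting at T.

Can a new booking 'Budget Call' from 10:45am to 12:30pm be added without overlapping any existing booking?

Yes — the slot is free

Safety Call: ends 7:45am at or before Budget Call starts 10:45am → clear.
Planning Session: ends 10:30am at or before Budget Call starts 10:45am → clear.
Roadmap Check-in: ends 10:00am at or before Budget Call starts 10:45am → clear.
Planning Check-in: starts 1:00pm at or after Budget Call ends 12:30pm → clear.
Retrospective Interview: starts 5:15pm at or after Budget Call ends 12:30pm → clear.
Release Meeting: starts 6:00pm at or after Budget Call ends 12:30pm → clear.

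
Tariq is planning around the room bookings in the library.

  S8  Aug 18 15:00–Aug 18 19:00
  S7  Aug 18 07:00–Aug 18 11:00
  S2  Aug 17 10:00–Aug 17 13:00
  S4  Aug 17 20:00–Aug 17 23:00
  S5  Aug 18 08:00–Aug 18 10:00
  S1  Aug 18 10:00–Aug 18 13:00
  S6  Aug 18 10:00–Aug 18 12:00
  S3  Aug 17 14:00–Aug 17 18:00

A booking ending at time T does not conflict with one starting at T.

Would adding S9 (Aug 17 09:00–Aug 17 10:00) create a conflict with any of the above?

S2: starts Aug 17 10:00 at or after S9 ends Aug 17 10:00 → clear.
S3: starts Aug 17 14:00 at or after S9 ends Aug 17 10:00 → clear.
S4: starts Aug 17 20:00 at or after S9 ends Aug 17 10:00 → clear.
S7: starts Aug 18 07:00 at or after S9 ends Aug 17 10:00 → clear.
S5: starts Aug 18 08:00 at or after S9 ends Aug 17 10:00 → clear.
S1: starts Aug 18 10:00 at or after S9 ends Aug 17 10:00 → clear.
S6: starts Aug 18 10:00 at or after S9 ends Aug 17 10:00 → clear.
S8: starts Aug 18 15:00 at or after S9 ends Aug 17 10:00 → clear.

No — it doesn't clash with anything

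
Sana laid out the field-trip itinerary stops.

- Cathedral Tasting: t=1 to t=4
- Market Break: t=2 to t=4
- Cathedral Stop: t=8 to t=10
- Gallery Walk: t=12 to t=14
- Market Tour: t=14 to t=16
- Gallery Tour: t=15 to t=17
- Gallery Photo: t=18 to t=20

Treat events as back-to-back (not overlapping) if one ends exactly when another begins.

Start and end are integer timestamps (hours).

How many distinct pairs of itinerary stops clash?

Sorted by start: Cathedral Tasting, Market Break, Cathedral Stop, Gallery Walk, Market Tour, Gallery Tour, Gallery Photo.
Market Break starts before Cathedral Tasting ends → Cathedral Tasting and Market Break overlap.
Cathedral Stop starts after Cathedral Tasting ends, so Cathedral Tasting has no further overlaps.
Cathedral Stop starts after Market Break ends, so Market Break has no further overlaps.
Gallery Walk starts after Cathedral Stop ends, so Cathedral Stop has no further overlaps.
Market Tour starts exactly when Gallery Walk ends (back-to-back, no overlap), so Gallery Walk has no further overlaps.
Gallery Tour starts before Market Tour ends → Market Tour and Gallery Tour overlap.
Gallery Photo starts after Market Tour ends.
Gallery Photo starts after Gallery Tour ends.
Overlapping pairs: Cathedral Tasting & Market Break, Gallery Tour & Market Tour — 2 in total.

2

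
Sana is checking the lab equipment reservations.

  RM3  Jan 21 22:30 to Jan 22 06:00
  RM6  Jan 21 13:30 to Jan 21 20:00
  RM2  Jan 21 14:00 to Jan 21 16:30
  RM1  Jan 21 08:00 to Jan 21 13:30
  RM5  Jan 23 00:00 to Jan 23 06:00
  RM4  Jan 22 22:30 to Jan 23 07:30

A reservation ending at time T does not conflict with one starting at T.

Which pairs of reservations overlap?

Sorted by start: RM1, RM6, RM2, RM3, RM4, RM5.
RM6 starts exactly when RM1 ends (back-to-back, no overlap) — done with RM1.
RM2 starts before RM6 ends → RM6 and RM2 overlap.
RM3 starts after RM6 ends — done with RM6.
RM3 starts after RM2 ends — done with RM2.
RM4 starts after RM3 ends — done with RM3.
RM5 starts before RM4 ends → RM4 and RM5 overlap.

RM2 & RM6, RM4 & RM5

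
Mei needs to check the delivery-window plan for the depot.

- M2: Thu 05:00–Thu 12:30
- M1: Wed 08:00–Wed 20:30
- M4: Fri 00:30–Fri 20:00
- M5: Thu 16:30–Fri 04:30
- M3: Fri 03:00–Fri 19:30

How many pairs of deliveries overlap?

Sorted by start: M1, M2, M5, M4, M3.
M2 starts after M1 ends, so nothing later overlaps M1 either.
M5 starts after M2 ends, so nothing later overlaps M2 either.
M4 starts before M5 ends → M5 and M4 overlap.
M3 starts before M5 ends → M5 and M3 overlap.
M3 starts before M4 ends → M4 and M3 overlap.
Overlapping pairs: M3 & M4, M3 & M5, M4 & M5 — 3 in total.

3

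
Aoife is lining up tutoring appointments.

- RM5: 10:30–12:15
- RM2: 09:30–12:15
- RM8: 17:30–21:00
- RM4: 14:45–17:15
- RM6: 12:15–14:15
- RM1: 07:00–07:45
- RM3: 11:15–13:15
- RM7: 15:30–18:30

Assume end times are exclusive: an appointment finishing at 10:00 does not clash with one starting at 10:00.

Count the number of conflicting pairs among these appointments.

6

Sorted by start: RM1, RM2, RM5, RM3, RM6, RM4, RM7, RM8.
RM2 starts after RM1 ends, so RM1 has no further overlaps.
RM5 starts before RM2 ends → RM2 and RM5 overlap.
RM3 starts before RM2 ends → RM2 and RM3 overlap.
RM6 starts exactly when RM2 ends (back-to-back, no overlap), so RM2 has no further overlaps.
RM3 starts before RM5 ends → RM5 and RM3 overlap.
RM6 starts exactly when RM5 ends (back-to-back, no overlap), so RM5 has no further overlaps.
RM6 starts before RM3 ends → RM3 and RM6 overlap.
RM4 starts after RM3 ends, so RM3 has no further overlaps.
RM4 starts after RM6 ends, so RM6 has no further overlaps.
RM7 starts before RM4 ends → RM4 and RM7 overlap.
RM8 starts after RM4 ends.
RM8 starts before RM7 ends → RM7 and RM8 overlap.
Overlapping pairs: RM2 & RM3, RM2 & RM5, RM3 & RM5, RM3 & RM6, RM4 & RM7, RM7 & RM8 — 6 in total.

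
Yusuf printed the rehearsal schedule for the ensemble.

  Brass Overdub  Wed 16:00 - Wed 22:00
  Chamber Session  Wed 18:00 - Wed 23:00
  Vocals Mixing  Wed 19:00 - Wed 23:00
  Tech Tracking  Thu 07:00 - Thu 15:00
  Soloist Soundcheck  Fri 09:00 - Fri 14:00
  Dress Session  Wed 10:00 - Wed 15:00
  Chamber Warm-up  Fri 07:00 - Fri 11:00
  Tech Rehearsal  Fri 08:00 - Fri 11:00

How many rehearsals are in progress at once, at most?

3

Walk through starts and ends in time order (an end at T is processed before a start at T):
Wed 10:00 start Dress Session → 1
Wed 15:00 end Dress Session → 0
Wed 16:00 start Brass Overdub → 1
Wed 18:00 start Chamber Session → 2
Wed 19:00 start Vocals Mixing → 3
Wed 22:00 end Brass Overdub → 2
Wed 23:00 end Chamber Session → 1
Wed 23:00 end Vocals Mixing → 0
Thu 07:00 start Tech Tracking → 1
Thu 15:00 end Tech Tracking → 0
Fri 07:00 start Chamber Warm-up → 1
Fri 08:00 start Tech Rehearsal → 2
Fri 09:00 start Soloist Soundcheck → 3
Fri 11:00 end Chamber Warm-up → 2
Fri 11:00 end Tech Rehearsal → 1
Fri 14:00 end Soloist Soundcheck → 0
Peak is 3, at Wed 19:00 (Brass Overdub, Chamber Session, Vocals Mixing).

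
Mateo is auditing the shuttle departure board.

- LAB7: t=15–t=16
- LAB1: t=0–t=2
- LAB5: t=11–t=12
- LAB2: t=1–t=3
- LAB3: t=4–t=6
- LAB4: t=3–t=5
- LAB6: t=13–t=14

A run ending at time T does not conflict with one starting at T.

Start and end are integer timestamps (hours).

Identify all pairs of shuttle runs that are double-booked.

Check each pair: they overlap iff neither finishes before the other starts.
Sorted by start: LAB1, LAB2, LAB4, LAB3, LAB5, LAB6, LAB7.
LAB2 starts before LAB1 ends → LAB1 and LAB2 overlap.
LAB4 starts after LAB1 ends — done with LAB1.
LAB4 starts exactly when LAB2 ends (back-to-back, no overlap) — done with LAB2.
LAB3 starts before LAB4 ends → LAB4 and LAB3 overlap.
LAB5 starts after LAB4 ends — done with LAB4.
LAB5 starts after LAB3 ends — done with LAB3.
LAB6 starts after LAB5 ends — done with LAB5.
LAB7 starts after LAB6 ends.

LAB1 & LAB2, LAB3 & LAB4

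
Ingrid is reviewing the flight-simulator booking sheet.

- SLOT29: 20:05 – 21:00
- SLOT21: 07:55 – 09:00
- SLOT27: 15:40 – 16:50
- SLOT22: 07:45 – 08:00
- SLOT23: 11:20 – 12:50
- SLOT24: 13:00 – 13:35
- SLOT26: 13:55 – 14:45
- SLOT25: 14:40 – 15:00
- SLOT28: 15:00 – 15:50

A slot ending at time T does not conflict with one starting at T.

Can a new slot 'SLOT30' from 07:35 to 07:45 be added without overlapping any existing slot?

SLOT22: starts 07:45 at or after SLOT30 ends 07:45 → clear.
SLOT21: starts 07:55 at or after SLOT30 ends 07:45 → clear.
SLOT23: starts 11:20 at or after SLOT30 ends 07:45 → clear.
SLOT24: starts 13:00 at or after SLOT30 ends 07:45 → clear.
SLOT26: starts 13:55 at or after SLOT30 ends 07:45 → clear.
SLOT25: starts 14:40 at or after SLOT30 ends 07:45 → clear.
SLOT28: starts 15:00 at or after SLOT30 ends 07:45 → clear.
SLOT27: starts 15:40 at or after SLOT30 ends 07:45 → clear.
SLOT29: starts 20:05 at or after SLOT30 ends 07:45 → clear.

Yes — the slot is free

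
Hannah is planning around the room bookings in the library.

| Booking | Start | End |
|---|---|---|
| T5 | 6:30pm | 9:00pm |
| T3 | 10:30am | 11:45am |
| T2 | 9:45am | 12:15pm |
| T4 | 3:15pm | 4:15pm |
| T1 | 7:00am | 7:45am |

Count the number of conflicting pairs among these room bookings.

Check each pair: they overlap iff neither finishes before the other starts.
Sorted by start: T1, T2, T3, T4, T5.
T2 starts after T1 ends, so T1 has no further overlaps.
T3 starts before T2 ends → T2 and T3 overlap.
T4 starts after T2 ends, so T2 has no further overlaps.
T4 starts after T3 ends, so T3 has no further overlaps.
T5 starts after T4 ends.
Overlapping pairs: T2 & T3 — 1 in total.

1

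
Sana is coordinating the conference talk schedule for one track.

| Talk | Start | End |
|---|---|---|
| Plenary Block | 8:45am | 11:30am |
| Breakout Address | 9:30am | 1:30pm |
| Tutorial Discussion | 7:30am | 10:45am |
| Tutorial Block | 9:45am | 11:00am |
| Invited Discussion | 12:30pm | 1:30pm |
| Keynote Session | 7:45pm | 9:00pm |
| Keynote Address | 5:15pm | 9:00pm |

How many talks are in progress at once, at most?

Walk through starts and ends in time order (an end at T is processed before a start at T):
7:30am start Tutorial Discussion → 1
8:45am start Plenary Block → 2
9:30am start Breakout Address → 3
9:45am start Tutorial Block → 4
10:45am end Tutorial Discussion → 3
11:00am end Tutorial Block → 2
11:30am end Plenary Block → 1
12:30pm start Invited Discussion → 2
1:30pm end Breakout Address → 1
1:30pm end Invited Discussion → 0
5:15pm start Keynote Address → 1
7:45pm start Keynote Session → 2
9:00pm end Keynote Address → 1
9:00pm end Keynote Session → 0
Peak is 4, at 9:45am (Breakout Address, Plenary Block, Tutorial Block, Tutorial Discussion).

4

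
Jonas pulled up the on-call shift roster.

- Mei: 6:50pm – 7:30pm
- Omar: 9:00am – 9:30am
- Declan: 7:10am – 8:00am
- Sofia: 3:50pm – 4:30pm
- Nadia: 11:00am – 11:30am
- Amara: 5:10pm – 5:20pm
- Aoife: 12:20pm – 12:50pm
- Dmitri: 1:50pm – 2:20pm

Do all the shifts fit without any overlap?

Yes

Sorted by start: Declan, Omar, Nadia, Aoife, Dmitri, Sofia, Amara, Mei.
Omar starts after Declan ends, so nothing later overlaps Declan either.
Nadia starts after Omar ends, so nothing later overlaps Omar either.
Aoife starts after Nadia ends, so nothing later overlaps Nadia either.
Dmitri starts after Aoife ends, so nothing later overlaps Aoife either.
Sofia starts after Dmitri ends, so nothing later overlaps Dmitri either.
Amara starts after Sofia ends, so nothing later overlaps Sofia either.
Mei starts after Amara ends.
Every pair is clear; the schedule has no overlaps.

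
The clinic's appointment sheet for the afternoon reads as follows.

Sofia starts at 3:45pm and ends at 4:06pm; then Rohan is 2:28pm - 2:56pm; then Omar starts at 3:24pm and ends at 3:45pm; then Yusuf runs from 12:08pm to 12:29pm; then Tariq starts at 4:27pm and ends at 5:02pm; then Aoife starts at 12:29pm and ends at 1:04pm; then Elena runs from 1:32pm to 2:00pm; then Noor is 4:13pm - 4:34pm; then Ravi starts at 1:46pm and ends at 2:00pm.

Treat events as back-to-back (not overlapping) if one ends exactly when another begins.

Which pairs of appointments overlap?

Elena & Ravi, Noor & Tariq

Check each pair: they overlap iff neither finishes before the other starts.
Sorted by start: Yusuf, Aoife, Elena, Ravi, Rohan, Omar, Sofia, Noor, Tariq.
Aoife starts exactly when Yusuf ends (back-to-back, no overlap) — done with Yusuf.
Elena starts after Aoife ends — done with Aoife.
Ravi starts before Elena ends → Elena and Ravi overlap.
Rohan starts after Elena ends — done with Elena.
Rohan starts after Ravi ends — done with Ravi.
Omar starts after Rohan ends — done with Rohan.
Sofia starts exactly when Omar ends (back-to-back, no overlap) — done with Omar.
Noor starts after Sofia ends — done with Sofia.
Tariq starts before Noor ends → Noor and Tariq overlap.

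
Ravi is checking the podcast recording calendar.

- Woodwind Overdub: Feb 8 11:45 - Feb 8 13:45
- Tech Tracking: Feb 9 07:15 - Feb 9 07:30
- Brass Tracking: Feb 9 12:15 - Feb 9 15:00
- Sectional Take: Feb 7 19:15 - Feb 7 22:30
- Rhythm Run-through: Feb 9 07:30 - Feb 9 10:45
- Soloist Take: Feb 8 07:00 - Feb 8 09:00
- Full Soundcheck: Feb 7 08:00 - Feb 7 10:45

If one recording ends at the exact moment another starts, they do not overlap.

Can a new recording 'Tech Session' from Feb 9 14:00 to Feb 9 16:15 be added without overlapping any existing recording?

Full Soundcheck: ends Feb 7 10:45 at or before Tech Session starts Feb 9 14:00 → clear.
Sectional Take: ends Feb 7 22:30 at or before Tech Session starts Feb 9 14:00 → clear.
Soloist Take: ends Feb 8 09:00 at or before Tech Session starts Feb 9 14:00 → clear.
Woodwind Overdub: ends Feb 8 13:45 at or before Tech Session starts Feb 9 14:00 → clear.
Tech Tracking: ends Feb 9 07:30 at or before Tech Session starts Feb 9 14:00 → clear.
Rhythm Run-through: ends Feb 9 10:45 at or before Tech Session starts Feb 9 14:00 → clear.
Brass Tracking: starts Feb 9 12:15 before Tech Session ends Feb 9 16:15, and ends Feb 9 15:00 after Tech Session starts Feb 9 14:00 → overlap.
Tech Session overlaps Brass Tracking.

No — it overlaps Brass Tracking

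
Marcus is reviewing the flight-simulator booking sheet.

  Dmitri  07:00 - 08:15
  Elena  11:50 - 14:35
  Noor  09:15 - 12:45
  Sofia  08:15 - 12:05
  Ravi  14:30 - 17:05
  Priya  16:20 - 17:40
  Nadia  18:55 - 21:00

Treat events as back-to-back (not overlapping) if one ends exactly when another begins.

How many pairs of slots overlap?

5

Sorted by start: Dmitri, Sofia, Noor, Elena, Ravi, Priya, Nadia.
Sofia starts exactly when Dmitri ends (back-to-back, no overlap); Dmitri is clear from here.
Noor starts before Sofia ends → Sofia and Noor overlap.
Elena starts before Sofia ends → Sofia and Elena overlap.
Ravi starts after Sofia ends; Sofia is clear from here.
Elena starts before Noor ends → Noor and Elena overlap.
Ravi starts after Noor ends; Noor is clear from here.
Ravi starts before Elena ends → Elena and Ravi overlap.
Priya starts after Elena ends; Elena is clear from here.
Priya starts before Ravi ends → Ravi and Priya overlap.
Nadia starts after Ravi ends.
Nadia starts after Priya ends.
Overlapping pairs: Elena & Noor, Elena & Ravi, Elena & Sofia, Noor & Sofia, Priya & Ravi — 5 in total.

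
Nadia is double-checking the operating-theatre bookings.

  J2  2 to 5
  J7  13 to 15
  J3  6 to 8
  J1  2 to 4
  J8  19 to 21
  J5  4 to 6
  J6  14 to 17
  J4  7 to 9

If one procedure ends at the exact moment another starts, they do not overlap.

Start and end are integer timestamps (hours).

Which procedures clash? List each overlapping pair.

J1 & J2, J2 & J5, J3 & J4, J6 & J7

Sorted by start: J1, J2, J5, J3, J4, J7, J6, J8.
J2 starts before J1 ends → J1 and J2 overlap.
J5 starts exactly when J1 ends (back-to-back, no overlap) — done with J1.
J5 starts before J2 ends → J2 and J5 overlap.
J3 starts after J2 ends — done with J2.
J3 starts exactly when J5 ends (back-to-back, no overlap) — done with J5.
J4 starts before J3 ends → J3 and J4 overlap.
J7 starts after J3 ends — done with J3.
J7 starts after J4 ends — done with J4.
J6 starts before J7 ends → J7 and J6 overlap.
J8 starts after J7 ends.
J8 starts after J6 ends.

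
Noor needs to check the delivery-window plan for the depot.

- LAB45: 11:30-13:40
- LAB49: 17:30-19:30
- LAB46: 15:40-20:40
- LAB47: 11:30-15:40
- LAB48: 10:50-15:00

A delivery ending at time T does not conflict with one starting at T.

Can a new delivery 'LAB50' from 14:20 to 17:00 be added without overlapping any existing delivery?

No — it overlaps LAB46, LAB47, LAB48

LAB48: starts 10:50 before LAB50 ends 17:00, and ends 15:00 after LAB50 starts 14:20 → overlap.
LAB45: ends 13:40 at or before LAB50 starts 14:20 → clear.
LAB47: starts 11:30 before LAB50 ends 17:00, and ends 15:40 after LAB50 starts 14:20 → overlap.
LAB46: starts 15:40 before LAB50 ends 17:00, and ends 20:40 after LAB50 starts 14:20 → overlap.
LAB49: starts 17:30 at or after LAB50 ends 17:00 → clear.
LAB50 overlaps LAB46, LAB47, LAB48.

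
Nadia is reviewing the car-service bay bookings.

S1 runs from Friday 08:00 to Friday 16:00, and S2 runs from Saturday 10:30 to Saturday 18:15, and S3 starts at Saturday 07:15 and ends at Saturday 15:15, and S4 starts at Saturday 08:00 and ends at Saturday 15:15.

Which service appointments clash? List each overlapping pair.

S2 & S3, S2 & S4, S3 & S4

Sorted by start: S1, S3, S4, S2.
S3 starts after S1 ends; S1 is clear from here.
S4 starts before S3 ends → S3 and S4 overlap.
S2 starts before S3 ends → S3 and S2 overlap.
S2 starts before S4 ends → S4 and S2 overlap.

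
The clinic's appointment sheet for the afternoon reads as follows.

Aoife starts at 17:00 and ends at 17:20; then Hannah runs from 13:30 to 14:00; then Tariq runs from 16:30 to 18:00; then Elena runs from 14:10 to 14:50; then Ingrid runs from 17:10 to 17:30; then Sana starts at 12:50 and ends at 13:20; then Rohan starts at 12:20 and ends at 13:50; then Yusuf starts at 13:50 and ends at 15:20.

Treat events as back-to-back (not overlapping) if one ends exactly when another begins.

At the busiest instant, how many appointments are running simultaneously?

3

Sort all start/end points and keep a running count:
12:20 start Rohan → 1
12:50 start Sana → 2
13:20 end Sana → 1
13:30 start Hannah → 2
13:50 end Rohan → 1
13:50 start Yusuf → 2
14:00 end Hannah → 1
14:10 start Elena → 2
14:50 end Elena → 1
15:20 end Yusuf → 0
16:30 start Tariq → 1
17:00 start Aoife → 2
17:10 start Ingrid → 3
17:20 end Aoife → 2
17:30 end Ingrid → 1
18:00 end Tariq → 0
Peak is 3, at 17:10 (Aoife, Ingrid, Tariq).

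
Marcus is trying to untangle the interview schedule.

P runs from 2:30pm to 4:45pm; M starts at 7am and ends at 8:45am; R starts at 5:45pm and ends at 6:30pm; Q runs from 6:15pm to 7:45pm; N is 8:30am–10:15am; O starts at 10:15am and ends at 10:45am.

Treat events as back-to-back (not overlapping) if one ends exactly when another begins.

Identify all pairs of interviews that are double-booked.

Sorted by start: M, N, O, P, R, Q.
N starts before M ends → M and N overlap.
O starts after M ends, so nothing later overlaps M either.
O starts exactly when N ends (back-to-back, no overlap), so nothing later overlaps N either.
P starts after O ends, so nothing later overlaps O either.
R starts after P ends, so nothing later overlaps P either.
Q starts before R ends → R and Q overlap.

M & N, Q & R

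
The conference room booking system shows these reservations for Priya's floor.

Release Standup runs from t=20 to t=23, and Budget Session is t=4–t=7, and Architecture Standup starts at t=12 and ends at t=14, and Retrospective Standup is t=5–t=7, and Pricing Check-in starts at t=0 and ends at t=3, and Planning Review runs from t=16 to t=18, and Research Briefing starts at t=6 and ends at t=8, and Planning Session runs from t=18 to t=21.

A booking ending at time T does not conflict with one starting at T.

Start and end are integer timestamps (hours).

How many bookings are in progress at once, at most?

Walk through starts and ends in time order (an end at T is processed before a start at T):
t=0 start Pricing Check-in → 1
t=3 end Pricing Check-in → 0
t=4 start Budget Session → 1
t=5 start Retrospective Standup → 2
t=6 start Research Briefing → 3
t=7 end Budget Session → 2
t=7 end Retrospective Standup → 1
t=8 end Research Briefing → 0
t=12 start Architecture Standup → 1
t=14 end Architecture Standup → 0
t=16 start Planning Review → 1
t=18 end Planning Review → 0
t=18 start Planning Session → 1
t=20 start Release Standup → 2
t=21 end Planning Session → 1
t=23 end Release Standup → 0
Peak is 3, at t=6 (Budget Session, Research Briefing, Retrospective Standup).

3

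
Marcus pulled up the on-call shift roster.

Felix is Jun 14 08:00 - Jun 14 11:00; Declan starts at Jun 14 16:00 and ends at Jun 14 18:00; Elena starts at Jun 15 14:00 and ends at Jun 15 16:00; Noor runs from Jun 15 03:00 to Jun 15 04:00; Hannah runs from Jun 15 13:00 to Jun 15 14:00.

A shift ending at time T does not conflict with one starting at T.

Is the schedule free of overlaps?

Yes

Sorted by start: Felix, Declan, Noor, Hannah, Elena.
Declan starts after Felix ends, so Felix has no further overlaps.
Noor starts after Declan ends, so Declan has no further overlaps.
Hannah starts after Noor ends, so Noor has no further overlaps.
Elena starts exactly when Hannah ends (back-to-back, no overlap).
Every pair is clear; the schedule has no overlaps.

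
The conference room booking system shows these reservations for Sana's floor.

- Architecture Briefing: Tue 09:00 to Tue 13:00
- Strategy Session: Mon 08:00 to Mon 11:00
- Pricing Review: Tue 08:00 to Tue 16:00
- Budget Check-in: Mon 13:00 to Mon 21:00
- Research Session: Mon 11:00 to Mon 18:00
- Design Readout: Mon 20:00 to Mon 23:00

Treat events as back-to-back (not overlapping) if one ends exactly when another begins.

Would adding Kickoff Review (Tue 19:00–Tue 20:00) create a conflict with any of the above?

Strategy Session: ends Mon 11:00 at or before Kickoff Review starts Tue 19:00 → clear.
Research Session: ends Mon 18:00 at or before Kickoff Review starts Tue 19:00 → clear.
Budget Check-in: ends Mon 21:00 at or before Kickoff Review starts Tue 19:00 → clear.
Design Readout: ends Mon 23:00 at or before Kickoff Review starts Tue 19:00 → clear.
Pricing Review: ends Tue 16:00 at or before Kickoff Review starts Tue 19:00 → clear.
Architecture Briefing: ends Tue 13:00 at or before Kickoff Review starts Tue 19:00 → clear.

No — it doesn't clash with anything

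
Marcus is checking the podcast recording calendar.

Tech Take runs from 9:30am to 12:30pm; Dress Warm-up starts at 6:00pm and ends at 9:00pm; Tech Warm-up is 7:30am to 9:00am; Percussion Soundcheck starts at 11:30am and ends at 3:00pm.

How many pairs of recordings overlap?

1

Check each pair: they overlap iff neither finishes before the other starts.
Sorted by start: Tech Warm-up, Tech Take, Percussion Soundcheck, Dress Warm-up.
Tech Take starts after Tech Warm-up ends, so Tech Warm-up has no further overlaps.
Percussion Soundcheck starts before Tech Take ends → Tech Take and Percussion Soundcheck overlap.
Dress Warm-up starts after Tech Take ends.
Dress Warm-up starts after Percussion Soundcheck ends.
Overlapping pairs: Percussion Soundcheck & Tech Take — 1 in total.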